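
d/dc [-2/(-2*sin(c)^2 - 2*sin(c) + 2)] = -(2*sin(c) + 1)*cos(c)/(sin(c) - cos(c)^2)^2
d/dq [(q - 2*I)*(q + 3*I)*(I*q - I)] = 3*I*q^2 - 2*q*(1 + I) + 1 + 6*I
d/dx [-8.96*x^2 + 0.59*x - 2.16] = 0.59 - 17.92*x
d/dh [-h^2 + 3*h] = 3 - 2*h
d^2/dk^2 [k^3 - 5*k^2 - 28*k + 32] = 6*k - 10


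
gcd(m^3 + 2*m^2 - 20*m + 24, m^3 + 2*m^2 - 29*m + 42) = m - 2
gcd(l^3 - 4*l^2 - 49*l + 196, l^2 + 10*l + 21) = l + 7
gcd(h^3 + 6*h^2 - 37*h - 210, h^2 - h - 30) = h^2 - h - 30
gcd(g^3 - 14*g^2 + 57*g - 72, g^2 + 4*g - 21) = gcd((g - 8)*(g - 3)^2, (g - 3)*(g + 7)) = g - 3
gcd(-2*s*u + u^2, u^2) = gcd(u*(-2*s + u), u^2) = u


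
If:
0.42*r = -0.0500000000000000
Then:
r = -0.12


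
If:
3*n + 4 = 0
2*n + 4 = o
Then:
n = -4/3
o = 4/3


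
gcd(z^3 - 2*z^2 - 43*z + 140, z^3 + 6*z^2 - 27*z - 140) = z^2 + 2*z - 35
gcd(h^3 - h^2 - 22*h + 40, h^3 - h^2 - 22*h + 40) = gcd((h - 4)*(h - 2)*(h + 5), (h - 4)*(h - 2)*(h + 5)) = h^3 - h^2 - 22*h + 40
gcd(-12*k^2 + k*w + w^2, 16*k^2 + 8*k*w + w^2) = 4*k + w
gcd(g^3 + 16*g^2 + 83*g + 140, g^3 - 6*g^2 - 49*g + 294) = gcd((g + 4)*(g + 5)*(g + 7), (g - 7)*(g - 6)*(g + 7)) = g + 7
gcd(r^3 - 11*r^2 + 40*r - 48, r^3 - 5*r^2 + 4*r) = r - 4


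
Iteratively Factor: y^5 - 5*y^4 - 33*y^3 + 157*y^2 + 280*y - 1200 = (y + 4)*(y^4 - 9*y^3 + 3*y^2 + 145*y - 300) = (y + 4)^2*(y^3 - 13*y^2 + 55*y - 75) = (y - 5)*(y + 4)^2*(y^2 - 8*y + 15) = (y - 5)*(y - 3)*(y + 4)^2*(y - 5)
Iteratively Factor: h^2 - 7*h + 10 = (h - 2)*(h - 5)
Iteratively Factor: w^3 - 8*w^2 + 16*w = (w)*(w^2 - 8*w + 16) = w*(w - 4)*(w - 4)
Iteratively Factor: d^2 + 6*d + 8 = (d + 4)*(d + 2)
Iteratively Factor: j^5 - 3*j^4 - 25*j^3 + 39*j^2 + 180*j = (j + 3)*(j^4 - 6*j^3 - 7*j^2 + 60*j) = (j - 4)*(j + 3)*(j^3 - 2*j^2 - 15*j) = (j - 4)*(j + 3)^2*(j^2 - 5*j) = (j - 5)*(j - 4)*(j + 3)^2*(j)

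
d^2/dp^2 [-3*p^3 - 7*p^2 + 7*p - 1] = -18*p - 14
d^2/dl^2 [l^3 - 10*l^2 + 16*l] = 6*l - 20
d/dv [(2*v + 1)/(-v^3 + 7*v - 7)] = (-2*v^3 + 14*v + (2*v + 1)*(3*v^2 - 7) - 14)/(v^3 - 7*v + 7)^2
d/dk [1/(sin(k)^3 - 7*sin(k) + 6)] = (7 - 3*sin(k)^2)*cos(k)/(sin(k)^3 - 7*sin(k) + 6)^2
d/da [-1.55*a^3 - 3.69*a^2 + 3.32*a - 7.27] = -4.65*a^2 - 7.38*a + 3.32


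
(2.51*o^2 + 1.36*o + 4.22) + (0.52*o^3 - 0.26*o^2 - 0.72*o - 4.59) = 0.52*o^3 + 2.25*o^2 + 0.64*o - 0.37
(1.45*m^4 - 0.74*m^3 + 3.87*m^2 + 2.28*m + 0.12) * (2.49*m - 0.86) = 3.6105*m^5 - 3.0896*m^4 + 10.2727*m^3 + 2.349*m^2 - 1.662*m - 0.1032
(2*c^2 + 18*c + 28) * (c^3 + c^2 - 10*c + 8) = 2*c^5 + 20*c^4 + 26*c^3 - 136*c^2 - 136*c + 224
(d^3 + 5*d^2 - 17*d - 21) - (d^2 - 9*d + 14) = d^3 + 4*d^2 - 8*d - 35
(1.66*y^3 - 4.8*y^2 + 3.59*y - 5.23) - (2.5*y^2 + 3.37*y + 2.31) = 1.66*y^3 - 7.3*y^2 + 0.22*y - 7.54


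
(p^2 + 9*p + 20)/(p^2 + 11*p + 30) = (p + 4)/(p + 6)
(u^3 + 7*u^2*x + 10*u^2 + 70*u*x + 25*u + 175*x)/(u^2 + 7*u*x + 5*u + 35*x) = u + 5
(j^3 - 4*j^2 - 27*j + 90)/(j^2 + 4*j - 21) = (j^2 - j - 30)/(j + 7)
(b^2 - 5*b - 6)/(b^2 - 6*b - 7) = (b - 6)/(b - 7)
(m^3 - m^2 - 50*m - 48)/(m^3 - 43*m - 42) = (m - 8)/(m - 7)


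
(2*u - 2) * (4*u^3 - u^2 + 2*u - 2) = 8*u^4 - 10*u^3 + 6*u^2 - 8*u + 4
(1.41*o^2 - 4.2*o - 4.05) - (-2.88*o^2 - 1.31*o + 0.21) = 4.29*o^2 - 2.89*o - 4.26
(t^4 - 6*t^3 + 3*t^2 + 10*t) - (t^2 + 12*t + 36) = t^4 - 6*t^3 + 2*t^2 - 2*t - 36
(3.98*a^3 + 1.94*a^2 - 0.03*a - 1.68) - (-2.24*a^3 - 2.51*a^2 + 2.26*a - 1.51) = 6.22*a^3 + 4.45*a^2 - 2.29*a - 0.17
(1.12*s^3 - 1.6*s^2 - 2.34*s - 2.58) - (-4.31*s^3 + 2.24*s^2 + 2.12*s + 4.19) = 5.43*s^3 - 3.84*s^2 - 4.46*s - 6.77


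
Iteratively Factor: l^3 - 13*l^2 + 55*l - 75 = (l - 3)*(l^2 - 10*l + 25) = (l - 5)*(l - 3)*(l - 5)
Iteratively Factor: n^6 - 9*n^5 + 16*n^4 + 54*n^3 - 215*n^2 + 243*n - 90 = (n + 3)*(n^5 - 12*n^4 + 52*n^3 - 102*n^2 + 91*n - 30) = (n - 5)*(n + 3)*(n^4 - 7*n^3 + 17*n^2 - 17*n + 6) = (n - 5)*(n - 3)*(n + 3)*(n^3 - 4*n^2 + 5*n - 2) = (n - 5)*(n - 3)*(n - 1)*(n + 3)*(n^2 - 3*n + 2) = (n - 5)*(n - 3)*(n - 2)*(n - 1)*(n + 3)*(n - 1)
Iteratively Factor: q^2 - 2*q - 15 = (q - 5)*(q + 3)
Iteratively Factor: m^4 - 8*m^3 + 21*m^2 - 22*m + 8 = (m - 4)*(m^3 - 4*m^2 + 5*m - 2) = (m - 4)*(m - 1)*(m^2 - 3*m + 2) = (m - 4)*(m - 1)^2*(m - 2)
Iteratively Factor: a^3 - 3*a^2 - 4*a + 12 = (a - 2)*(a^2 - a - 6) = (a - 3)*(a - 2)*(a + 2)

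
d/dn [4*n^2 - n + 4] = 8*n - 1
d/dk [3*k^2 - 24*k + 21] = 6*k - 24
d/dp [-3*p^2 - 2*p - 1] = -6*p - 2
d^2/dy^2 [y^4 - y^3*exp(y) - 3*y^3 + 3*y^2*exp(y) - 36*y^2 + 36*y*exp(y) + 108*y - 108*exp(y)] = -y^3*exp(y) - 3*y^2*exp(y) + 12*y^2 + 42*y*exp(y) - 18*y - 30*exp(y) - 72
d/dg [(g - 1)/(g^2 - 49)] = (g^2 - 2*g*(g - 1) - 49)/(g^2 - 49)^2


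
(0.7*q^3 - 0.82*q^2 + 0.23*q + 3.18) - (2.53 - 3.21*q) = 0.7*q^3 - 0.82*q^2 + 3.44*q + 0.65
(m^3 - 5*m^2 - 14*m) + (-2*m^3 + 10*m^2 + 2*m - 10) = -m^3 + 5*m^2 - 12*m - 10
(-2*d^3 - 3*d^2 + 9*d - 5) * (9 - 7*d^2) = 14*d^5 + 21*d^4 - 81*d^3 + 8*d^2 + 81*d - 45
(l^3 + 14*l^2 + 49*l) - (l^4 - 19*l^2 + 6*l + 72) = -l^4 + l^3 + 33*l^2 + 43*l - 72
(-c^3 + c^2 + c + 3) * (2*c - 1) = -2*c^4 + 3*c^3 + c^2 + 5*c - 3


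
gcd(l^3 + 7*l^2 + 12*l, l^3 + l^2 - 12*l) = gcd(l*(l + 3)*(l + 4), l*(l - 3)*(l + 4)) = l^2 + 4*l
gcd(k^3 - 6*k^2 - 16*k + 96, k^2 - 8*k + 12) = k - 6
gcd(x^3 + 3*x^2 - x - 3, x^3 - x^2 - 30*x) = 1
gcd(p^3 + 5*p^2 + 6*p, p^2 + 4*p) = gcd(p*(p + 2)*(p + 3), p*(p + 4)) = p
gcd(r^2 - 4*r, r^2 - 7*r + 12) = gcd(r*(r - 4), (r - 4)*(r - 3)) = r - 4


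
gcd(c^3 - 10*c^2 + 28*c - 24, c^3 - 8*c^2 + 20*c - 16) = c^2 - 4*c + 4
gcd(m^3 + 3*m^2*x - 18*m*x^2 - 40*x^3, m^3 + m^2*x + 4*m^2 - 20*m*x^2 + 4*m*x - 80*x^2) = -m^2 - m*x + 20*x^2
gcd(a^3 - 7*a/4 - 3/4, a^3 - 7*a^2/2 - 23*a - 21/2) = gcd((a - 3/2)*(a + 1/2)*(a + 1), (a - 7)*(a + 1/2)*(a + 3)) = a + 1/2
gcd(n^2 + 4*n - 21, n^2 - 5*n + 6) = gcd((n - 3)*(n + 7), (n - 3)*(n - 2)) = n - 3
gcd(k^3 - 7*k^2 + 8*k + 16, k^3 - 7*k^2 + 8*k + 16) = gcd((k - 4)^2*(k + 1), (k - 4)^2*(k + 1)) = k^3 - 7*k^2 + 8*k + 16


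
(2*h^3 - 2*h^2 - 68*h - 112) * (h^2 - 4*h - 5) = 2*h^5 - 10*h^4 - 70*h^3 + 170*h^2 + 788*h + 560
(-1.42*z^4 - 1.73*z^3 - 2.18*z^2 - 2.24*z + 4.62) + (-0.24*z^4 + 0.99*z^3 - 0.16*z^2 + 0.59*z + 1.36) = -1.66*z^4 - 0.74*z^3 - 2.34*z^2 - 1.65*z + 5.98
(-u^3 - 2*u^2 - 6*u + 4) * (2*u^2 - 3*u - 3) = -2*u^5 - u^4 - 3*u^3 + 32*u^2 + 6*u - 12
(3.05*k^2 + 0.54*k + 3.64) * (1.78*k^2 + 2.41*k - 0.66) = 5.429*k^4 + 8.3117*k^3 + 5.7676*k^2 + 8.416*k - 2.4024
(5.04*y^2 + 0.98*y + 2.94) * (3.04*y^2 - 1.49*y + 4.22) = 15.3216*y^4 - 4.5304*y^3 + 28.7462*y^2 - 0.245000000000001*y + 12.4068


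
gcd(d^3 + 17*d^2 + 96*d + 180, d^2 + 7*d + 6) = d + 6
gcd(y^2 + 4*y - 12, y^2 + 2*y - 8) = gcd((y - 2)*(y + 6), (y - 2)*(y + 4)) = y - 2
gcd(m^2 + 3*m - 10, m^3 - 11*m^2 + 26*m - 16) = m - 2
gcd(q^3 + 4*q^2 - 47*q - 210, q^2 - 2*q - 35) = q^2 - 2*q - 35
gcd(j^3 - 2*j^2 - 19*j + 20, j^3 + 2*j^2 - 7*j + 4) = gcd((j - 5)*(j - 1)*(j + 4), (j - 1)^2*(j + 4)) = j^2 + 3*j - 4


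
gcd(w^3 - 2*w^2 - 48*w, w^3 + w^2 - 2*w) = w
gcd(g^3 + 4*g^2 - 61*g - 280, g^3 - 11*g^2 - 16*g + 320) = g^2 - 3*g - 40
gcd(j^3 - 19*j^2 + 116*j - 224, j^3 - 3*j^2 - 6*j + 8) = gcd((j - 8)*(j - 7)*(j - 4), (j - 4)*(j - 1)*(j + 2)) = j - 4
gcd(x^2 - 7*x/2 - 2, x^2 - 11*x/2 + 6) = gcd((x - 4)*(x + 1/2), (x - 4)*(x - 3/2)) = x - 4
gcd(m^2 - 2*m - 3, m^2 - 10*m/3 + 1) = m - 3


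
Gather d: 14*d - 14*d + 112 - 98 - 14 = 0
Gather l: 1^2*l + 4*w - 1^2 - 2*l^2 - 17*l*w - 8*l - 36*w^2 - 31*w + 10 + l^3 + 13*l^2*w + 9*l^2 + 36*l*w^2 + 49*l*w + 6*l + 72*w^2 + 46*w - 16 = l^3 + l^2*(13*w + 7) + l*(36*w^2 + 32*w - 1) + 36*w^2 + 19*w - 7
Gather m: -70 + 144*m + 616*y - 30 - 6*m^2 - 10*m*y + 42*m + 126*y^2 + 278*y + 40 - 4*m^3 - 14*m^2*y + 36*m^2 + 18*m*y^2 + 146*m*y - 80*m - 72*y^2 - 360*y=-4*m^3 + m^2*(30 - 14*y) + m*(18*y^2 + 136*y + 106) + 54*y^2 + 534*y - 60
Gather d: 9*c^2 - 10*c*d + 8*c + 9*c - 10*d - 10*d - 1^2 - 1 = 9*c^2 + 17*c + d*(-10*c - 20) - 2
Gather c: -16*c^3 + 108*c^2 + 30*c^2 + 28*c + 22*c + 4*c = -16*c^3 + 138*c^2 + 54*c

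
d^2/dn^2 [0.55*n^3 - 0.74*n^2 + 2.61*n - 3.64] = 3.3*n - 1.48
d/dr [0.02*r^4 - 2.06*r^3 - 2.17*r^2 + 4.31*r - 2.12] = 0.08*r^3 - 6.18*r^2 - 4.34*r + 4.31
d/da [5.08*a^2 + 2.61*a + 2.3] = 10.16*a + 2.61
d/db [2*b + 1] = 2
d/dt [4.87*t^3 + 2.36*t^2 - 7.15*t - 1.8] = 14.61*t^2 + 4.72*t - 7.15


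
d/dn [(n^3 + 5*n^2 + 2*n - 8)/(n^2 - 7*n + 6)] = (n^2 - 12*n - 44)/(n^2 - 12*n + 36)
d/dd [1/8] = 0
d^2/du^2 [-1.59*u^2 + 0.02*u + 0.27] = -3.18000000000000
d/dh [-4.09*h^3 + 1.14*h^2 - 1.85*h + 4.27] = -12.27*h^2 + 2.28*h - 1.85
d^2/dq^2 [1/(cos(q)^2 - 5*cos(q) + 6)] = (-4*sin(q)^4 + 3*sin(q)^2 - 195*cos(q)/4 + 15*cos(3*q)/4 + 39)/((cos(q) - 3)^3*(cos(q) - 2)^3)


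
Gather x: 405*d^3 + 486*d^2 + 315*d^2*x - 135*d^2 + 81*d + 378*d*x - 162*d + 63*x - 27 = 405*d^3 + 351*d^2 - 81*d + x*(315*d^2 + 378*d + 63) - 27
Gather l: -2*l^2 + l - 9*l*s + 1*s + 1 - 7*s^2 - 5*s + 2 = -2*l^2 + l*(1 - 9*s) - 7*s^2 - 4*s + 3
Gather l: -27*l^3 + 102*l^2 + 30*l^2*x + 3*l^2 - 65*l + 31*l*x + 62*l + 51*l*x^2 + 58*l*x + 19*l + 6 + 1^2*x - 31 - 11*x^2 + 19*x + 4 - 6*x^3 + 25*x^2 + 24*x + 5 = -27*l^3 + l^2*(30*x + 105) + l*(51*x^2 + 89*x + 16) - 6*x^3 + 14*x^2 + 44*x - 16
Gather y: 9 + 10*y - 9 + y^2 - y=y^2 + 9*y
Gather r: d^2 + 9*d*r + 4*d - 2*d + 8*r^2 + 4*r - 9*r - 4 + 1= d^2 + 2*d + 8*r^2 + r*(9*d - 5) - 3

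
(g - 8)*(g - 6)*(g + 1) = g^3 - 13*g^2 + 34*g + 48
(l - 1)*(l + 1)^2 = l^3 + l^2 - l - 1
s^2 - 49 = (s - 7)*(s + 7)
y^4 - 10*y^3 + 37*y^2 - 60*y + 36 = (y - 3)^2*(y - 2)^2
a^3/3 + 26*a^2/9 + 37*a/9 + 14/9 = (a/3 + 1/3)*(a + 2/3)*(a + 7)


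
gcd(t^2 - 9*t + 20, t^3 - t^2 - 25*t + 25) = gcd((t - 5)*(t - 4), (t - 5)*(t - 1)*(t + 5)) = t - 5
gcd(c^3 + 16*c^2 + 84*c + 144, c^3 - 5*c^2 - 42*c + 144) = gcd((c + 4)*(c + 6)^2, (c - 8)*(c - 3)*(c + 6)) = c + 6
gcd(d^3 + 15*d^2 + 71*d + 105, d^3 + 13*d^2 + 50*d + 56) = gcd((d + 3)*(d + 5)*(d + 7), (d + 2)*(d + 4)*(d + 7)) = d + 7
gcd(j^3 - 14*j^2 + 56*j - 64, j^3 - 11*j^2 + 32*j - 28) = j - 2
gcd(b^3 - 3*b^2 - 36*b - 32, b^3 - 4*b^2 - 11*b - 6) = b + 1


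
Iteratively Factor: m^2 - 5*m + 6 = (m - 2)*(m - 3)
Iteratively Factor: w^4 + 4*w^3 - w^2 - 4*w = (w + 4)*(w^3 - w) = (w + 1)*(w + 4)*(w^2 - w) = w*(w + 1)*(w + 4)*(w - 1)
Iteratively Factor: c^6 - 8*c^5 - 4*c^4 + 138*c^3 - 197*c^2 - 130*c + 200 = (c - 5)*(c^5 - 3*c^4 - 19*c^3 + 43*c^2 + 18*c - 40) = (c - 5)*(c - 2)*(c^4 - c^3 - 21*c^2 + c + 20) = (c - 5)*(c - 2)*(c - 1)*(c^3 - 21*c - 20) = (c - 5)^2*(c - 2)*(c - 1)*(c^2 + 5*c + 4) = (c - 5)^2*(c - 2)*(c - 1)*(c + 4)*(c + 1)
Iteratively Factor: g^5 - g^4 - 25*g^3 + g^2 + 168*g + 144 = (g + 1)*(g^4 - 2*g^3 - 23*g^2 + 24*g + 144) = (g - 4)*(g + 1)*(g^3 + 2*g^2 - 15*g - 36) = (g - 4)*(g + 1)*(g + 3)*(g^2 - g - 12) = (g - 4)^2*(g + 1)*(g + 3)*(g + 3)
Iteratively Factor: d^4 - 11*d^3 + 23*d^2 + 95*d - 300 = (d - 5)*(d^3 - 6*d^2 - 7*d + 60) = (d - 5)^2*(d^2 - d - 12) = (d - 5)^2*(d - 4)*(d + 3)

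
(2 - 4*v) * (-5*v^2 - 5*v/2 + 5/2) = 20*v^3 - 15*v + 5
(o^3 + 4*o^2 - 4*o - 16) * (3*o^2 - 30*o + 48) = 3*o^5 - 18*o^4 - 84*o^3 + 264*o^2 + 288*o - 768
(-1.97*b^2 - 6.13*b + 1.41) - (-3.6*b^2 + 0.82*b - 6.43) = 1.63*b^2 - 6.95*b + 7.84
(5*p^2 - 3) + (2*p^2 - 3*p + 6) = 7*p^2 - 3*p + 3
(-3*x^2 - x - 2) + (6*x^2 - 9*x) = 3*x^2 - 10*x - 2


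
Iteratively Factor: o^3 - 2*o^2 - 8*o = (o)*(o^2 - 2*o - 8) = o*(o + 2)*(o - 4)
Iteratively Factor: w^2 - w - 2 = (w - 2)*(w + 1)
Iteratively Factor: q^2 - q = (q - 1)*(q)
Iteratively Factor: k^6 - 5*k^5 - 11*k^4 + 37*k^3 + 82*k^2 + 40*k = (k - 4)*(k^5 - k^4 - 15*k^3 - 23*k^2 - 10*k) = (k - 5)*(k - 4)*(k^4 + 4*k^3 + 5*k^2 + 2*k) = (k - 5)*(k - 4)*(k + 2)*(k^3 + 2*k^2 + k) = (k - 5)*(k - 4)*(k + 1)*(k + 2)*(k^2 + k) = k*(k - 5)*(k - 4)*(k + 1)*(k + 2)*(k + 1)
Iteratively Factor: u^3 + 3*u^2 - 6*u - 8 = (u - 2)*(u^2 + 5*u + 4) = (u - 2)*(u + 4)*(u + 1)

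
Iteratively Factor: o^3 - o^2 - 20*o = (o)*(o^2 - o - 20) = o*(o - 5)*(o + 4)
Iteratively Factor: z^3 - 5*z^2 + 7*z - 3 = (z - 3)*(z^2 - 2*z + 1) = (z - 3)*(z - 1)*(z - 1)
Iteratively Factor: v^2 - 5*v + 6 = (v - 3)*(v - 2)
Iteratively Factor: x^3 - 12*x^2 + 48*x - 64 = (x - 4)*(x^2 - 8*x + 16) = (x - 4)^2*(x - 4)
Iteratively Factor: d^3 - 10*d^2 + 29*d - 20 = (d - 1)*(d^2 - 9*d + 20) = (d - 4)*(d - 1)*(d - 5)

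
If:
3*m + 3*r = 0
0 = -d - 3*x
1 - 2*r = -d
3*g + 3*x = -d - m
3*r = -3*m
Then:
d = -3*x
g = 1/6 - x/2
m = 3*x/2 - 1/2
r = 1/2 - 3*x/2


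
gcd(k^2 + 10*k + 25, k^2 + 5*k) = k + 5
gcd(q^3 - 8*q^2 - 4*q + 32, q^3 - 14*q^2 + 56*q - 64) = q^2 - 10*q + 16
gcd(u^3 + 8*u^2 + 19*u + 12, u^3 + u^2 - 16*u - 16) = u^2 + 5*u + 4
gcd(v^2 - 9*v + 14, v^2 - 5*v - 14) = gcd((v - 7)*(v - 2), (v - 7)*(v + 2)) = v - 7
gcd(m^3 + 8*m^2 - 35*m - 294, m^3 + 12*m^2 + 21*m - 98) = m^2 + 14*m + 49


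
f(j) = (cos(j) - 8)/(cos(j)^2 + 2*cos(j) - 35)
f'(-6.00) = 0.00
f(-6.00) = 0.22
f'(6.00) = 0.00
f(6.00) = 0.22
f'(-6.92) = -0.00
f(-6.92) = 0.22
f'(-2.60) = -0.01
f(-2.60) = 0.25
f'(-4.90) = 0.01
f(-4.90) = 0.23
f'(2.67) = 0.01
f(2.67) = 0.25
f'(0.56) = 0.00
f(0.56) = 0.22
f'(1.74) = 0.02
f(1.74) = 0.23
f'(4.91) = -0.01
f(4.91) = 0.23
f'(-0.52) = -0.00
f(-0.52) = 0.22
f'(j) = (2*sin(j)*cos(j) + 2*sin(j))*(cos(j) - 8)/(cos(j)^2 + 2*cos(j) - 35)^2 - sin(j)/(cos(j)^2 + 2*cos(j) - 35) = (cos(j)^2 - 16*cos(j) + 19)*sin(j)/(cos(j)^2 + 2*cos(j) - 35)^2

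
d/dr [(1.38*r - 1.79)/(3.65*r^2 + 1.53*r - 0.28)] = (-5.037*r^2 + 13.067*r + 2.3523)/(13.3225*r^4 + 11.169*r^3 + 0.2969*r^2 - 0.8568*r + 0.0784)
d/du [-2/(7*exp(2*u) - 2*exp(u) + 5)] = (28*exp(u) - 4)*exp(u)/(7*exp(2*u) - 2*exp(u) + 5)^2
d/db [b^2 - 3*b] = 2*b - 3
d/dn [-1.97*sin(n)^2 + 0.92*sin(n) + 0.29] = (0.92 - 3.94*sin(n))*cos(n)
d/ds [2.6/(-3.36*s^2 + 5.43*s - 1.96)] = (17.472*s - 14.118)/(3.36*s^2 - 5.43*s + 1.96)^2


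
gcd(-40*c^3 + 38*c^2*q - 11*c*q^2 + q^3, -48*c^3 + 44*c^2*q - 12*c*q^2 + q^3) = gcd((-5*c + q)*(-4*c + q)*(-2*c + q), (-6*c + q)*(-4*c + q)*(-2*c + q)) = 8*c^2 - 6*c*q + q^2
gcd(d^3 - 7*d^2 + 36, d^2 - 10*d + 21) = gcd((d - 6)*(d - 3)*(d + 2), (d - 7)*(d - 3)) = d - 3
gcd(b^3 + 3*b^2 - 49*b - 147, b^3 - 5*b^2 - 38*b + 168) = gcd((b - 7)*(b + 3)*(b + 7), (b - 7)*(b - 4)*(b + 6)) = b - 7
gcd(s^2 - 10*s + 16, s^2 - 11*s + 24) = s - 8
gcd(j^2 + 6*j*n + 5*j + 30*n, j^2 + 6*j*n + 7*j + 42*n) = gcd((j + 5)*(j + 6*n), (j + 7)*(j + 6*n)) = j + 6*n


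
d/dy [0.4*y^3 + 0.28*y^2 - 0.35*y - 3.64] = 1.2*y^2 + 0.56*y - 0.35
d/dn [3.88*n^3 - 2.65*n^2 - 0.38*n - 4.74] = 11.64*n^2 - 5.3*n - 0.38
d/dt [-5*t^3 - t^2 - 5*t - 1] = -15*t^2 - 2*t - 5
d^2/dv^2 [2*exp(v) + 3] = 2*exp(v)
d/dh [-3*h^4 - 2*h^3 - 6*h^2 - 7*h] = -12*h^3 - 6*h^2 - 12*h - 7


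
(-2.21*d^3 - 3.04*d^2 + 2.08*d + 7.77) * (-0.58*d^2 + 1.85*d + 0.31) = 1.2818*d^5 - 2.3253*d^4 - 7.5155*d^3 - 1.601*d^2 + 15.0193*d + 2.4087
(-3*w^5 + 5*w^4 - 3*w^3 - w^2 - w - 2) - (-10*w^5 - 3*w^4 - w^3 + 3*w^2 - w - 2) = 7*w^5 + 8*w^4 - 2*w^3 - 4*w^2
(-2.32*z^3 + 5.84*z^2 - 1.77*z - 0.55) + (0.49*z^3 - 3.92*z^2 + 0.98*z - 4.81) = -1.83*z^3 + 1.92*z^2 - 0.79*z - 5.36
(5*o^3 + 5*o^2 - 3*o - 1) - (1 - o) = 5*o^3 + 5*o^2 - 2*o - 2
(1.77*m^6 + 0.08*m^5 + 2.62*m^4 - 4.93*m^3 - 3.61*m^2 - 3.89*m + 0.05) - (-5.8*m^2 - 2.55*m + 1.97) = 1.77*m^6 + 0.08*m^5 + 2.62*m^4 - 4.93*m^3 + 2.19*m^2 - 1.34*m - 1.92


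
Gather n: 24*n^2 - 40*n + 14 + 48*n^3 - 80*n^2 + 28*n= 48*n^3 - 56*n^2 - 12*n + 14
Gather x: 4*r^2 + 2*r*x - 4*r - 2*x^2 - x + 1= 4*r^2 - 4*r - 2*x^2 + x*(2*r - 1) + 1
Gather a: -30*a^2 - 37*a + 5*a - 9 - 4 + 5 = -30*a^2 - 32*a - 8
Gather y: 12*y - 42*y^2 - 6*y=-42*y^2 + 6*y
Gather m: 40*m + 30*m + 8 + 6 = 70*m + 14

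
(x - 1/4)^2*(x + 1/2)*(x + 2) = x^4 + 2*x^3 - 3*x^2/16 - 11*x/32 + 1/16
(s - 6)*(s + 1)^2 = s^3 - 4*s^2 - 11*s - 6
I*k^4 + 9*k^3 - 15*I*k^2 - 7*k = k*(k - 7*I)*(k - I)*(I*k + 1)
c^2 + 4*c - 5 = (c - 1)*(c + 5)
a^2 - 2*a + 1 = (a - 1)^2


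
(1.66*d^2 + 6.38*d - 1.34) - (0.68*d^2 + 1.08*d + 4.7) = 0.98*d^2 + 5.3*d - 6.04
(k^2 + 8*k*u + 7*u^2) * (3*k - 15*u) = 3*k^3 + 9*k^2*u - 99*k*u^2 - 105*u^3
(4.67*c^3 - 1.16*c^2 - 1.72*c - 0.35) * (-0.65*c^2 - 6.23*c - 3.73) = -3.0355*c^5 - 28.3401*c^4 - 9.0743*c^3 + 15.2699*c^2 + 8.5961*c + 1.3055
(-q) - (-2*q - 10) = q + 10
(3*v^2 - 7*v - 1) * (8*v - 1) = 24*v^3 - 59*v^2 - v + 1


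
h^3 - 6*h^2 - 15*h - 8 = (h - 8)*(h + 1)^2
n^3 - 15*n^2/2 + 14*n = n*(n - 4)*(n - 7/2)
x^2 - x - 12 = (x - 4)*(x + 3)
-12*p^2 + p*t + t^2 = (-3*p + t)*(4*p + t)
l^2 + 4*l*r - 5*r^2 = (l - r)*(l + 5*r)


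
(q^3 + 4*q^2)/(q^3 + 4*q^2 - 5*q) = q*(q + 4)/(q^2 + 4*q - 5)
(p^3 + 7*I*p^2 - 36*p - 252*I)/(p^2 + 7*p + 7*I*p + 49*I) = (p^2 - 36)/(p + 7)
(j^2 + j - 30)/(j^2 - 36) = (j - 5)/(j - 6)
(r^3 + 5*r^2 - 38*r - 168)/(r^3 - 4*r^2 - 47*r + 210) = (r + 4)/(r - 5)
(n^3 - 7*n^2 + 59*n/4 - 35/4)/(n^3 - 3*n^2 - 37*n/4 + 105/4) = (n - 1)/(n + 3)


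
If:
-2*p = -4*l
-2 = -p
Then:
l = 1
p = 2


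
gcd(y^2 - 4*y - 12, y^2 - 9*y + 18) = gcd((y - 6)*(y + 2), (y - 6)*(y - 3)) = y - 6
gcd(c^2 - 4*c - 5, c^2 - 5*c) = c - 5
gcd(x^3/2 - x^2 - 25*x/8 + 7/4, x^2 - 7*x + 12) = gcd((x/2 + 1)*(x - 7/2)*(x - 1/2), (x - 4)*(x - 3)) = 1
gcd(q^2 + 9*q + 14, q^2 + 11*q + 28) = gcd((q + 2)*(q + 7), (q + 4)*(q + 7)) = q + 7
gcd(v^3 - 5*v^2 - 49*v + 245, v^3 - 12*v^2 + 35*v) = v^2 - 12*v + 35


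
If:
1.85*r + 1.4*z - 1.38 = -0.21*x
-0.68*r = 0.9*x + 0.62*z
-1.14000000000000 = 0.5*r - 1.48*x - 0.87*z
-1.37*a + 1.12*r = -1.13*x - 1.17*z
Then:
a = 0.49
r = -0.92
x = -0.92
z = 2.34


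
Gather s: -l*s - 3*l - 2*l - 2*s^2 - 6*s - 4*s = -5*l - 2*s^2 + s*(-l - 10)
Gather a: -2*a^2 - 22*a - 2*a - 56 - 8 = -2*a^2 - 24*a - 64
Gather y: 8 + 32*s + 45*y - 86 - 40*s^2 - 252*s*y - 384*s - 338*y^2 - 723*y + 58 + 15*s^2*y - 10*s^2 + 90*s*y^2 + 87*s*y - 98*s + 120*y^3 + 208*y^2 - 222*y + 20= -50*s^2 - 450*s + 120*y^3 + y^2*(90*s - 130) + y*(15*s^2 - 165*s - 900)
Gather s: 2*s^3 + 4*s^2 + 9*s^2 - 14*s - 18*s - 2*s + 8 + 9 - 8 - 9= 2*s^3 + 13*s^2 - 34*s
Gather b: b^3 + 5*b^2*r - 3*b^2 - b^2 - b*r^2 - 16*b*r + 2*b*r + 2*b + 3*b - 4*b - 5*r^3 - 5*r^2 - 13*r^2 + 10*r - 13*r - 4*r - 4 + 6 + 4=b^3 + b^2*(5*r - 4) + b*(-r^2 - 14*r + 1) - 5*r^3 - 18*r^2 - 7*r + 6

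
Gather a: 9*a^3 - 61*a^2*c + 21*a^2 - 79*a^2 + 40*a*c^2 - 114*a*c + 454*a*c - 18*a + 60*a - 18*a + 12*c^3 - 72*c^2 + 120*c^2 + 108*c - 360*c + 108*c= 9*a^3 + a^2*(-61*c - 58) + a*(40*c^2 + 340*c + 24) + 12*c^3 + 48*c^2 - 144*c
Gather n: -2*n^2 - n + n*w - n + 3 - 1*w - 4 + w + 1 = -2*n^2 + n*(w - 2)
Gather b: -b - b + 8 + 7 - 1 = 14 - 2*b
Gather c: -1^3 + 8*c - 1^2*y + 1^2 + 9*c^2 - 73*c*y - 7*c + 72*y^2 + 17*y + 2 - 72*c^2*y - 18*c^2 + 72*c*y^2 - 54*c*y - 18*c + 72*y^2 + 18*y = c^2*(-72*y - 9) + c*(72*y^2 - 127*y - 17) + 144*y^2 + 34*y + 2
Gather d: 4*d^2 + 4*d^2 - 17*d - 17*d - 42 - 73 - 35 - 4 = 8*d^2 - 34*d - 154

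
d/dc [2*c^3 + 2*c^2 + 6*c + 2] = 6*c^2 + 4*c + 6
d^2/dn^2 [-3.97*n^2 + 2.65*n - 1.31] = -7.94000000000000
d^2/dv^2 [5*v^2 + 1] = 10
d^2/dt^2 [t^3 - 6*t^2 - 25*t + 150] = 6*t - 12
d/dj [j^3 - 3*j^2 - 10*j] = 3*j^2 - 6*j - 10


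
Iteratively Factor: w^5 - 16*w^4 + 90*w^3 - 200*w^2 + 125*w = (w - 1)*(w^4 - 15*w^3 + 75*w^2 - 125*w) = (w - 5)*(w - 1)*(w^3 - 10*w^2 + 25*w) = (w - 5)^2*(w - 1)*(w^2 - 5*w) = w*(w - 5)^2*(w - 1)*(w - 5)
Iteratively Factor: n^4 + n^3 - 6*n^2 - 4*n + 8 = (n + 2)*(n^3 - n^2 - 4*n + 4) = (n - 2)*(n + 2)*(n^2 + n - 2) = (n - 2)*(n + 2)^2*(n - 1)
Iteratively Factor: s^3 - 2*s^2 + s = (s)*(s^2 - 2*s + 1) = s*(s - 1)*(s - 1)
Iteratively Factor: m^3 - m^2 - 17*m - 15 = (m + 3)*(m^2 - 4*m - 5) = (m - 5)*(m + 3)*(m + 1)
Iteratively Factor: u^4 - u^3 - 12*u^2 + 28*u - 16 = (u - 2)*(u^3 + u^2 - 10*u + 8) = (u - 2)^2*(u^2 + 3*u - 4) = (u - 2)^2*(u + 4)*(u - 1)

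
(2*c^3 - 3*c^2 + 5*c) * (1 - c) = -2*c^4 + 5*c^3 - 8*c^2 + 5*c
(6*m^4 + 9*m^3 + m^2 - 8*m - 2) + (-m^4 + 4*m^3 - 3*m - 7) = 5*m^4 + 13*m^3 + m^2 - 11*m - 9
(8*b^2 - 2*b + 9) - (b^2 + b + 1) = 7*b^2 - 3*b + 8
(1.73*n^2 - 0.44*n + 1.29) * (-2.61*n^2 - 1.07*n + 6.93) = -4.5153*n^4 - 0.7027*n^3 + 9.0928*n^2 - 4.4295*n + 8.9397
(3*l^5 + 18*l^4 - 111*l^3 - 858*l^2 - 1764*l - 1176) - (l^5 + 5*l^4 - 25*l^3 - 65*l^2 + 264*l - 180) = 2*l^5 + 13*l^4 - 86*l^3 - 793*l^2 - 2028*l - 996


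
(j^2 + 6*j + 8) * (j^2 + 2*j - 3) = j^4 + 8*j^3 + 17*j^2 - 2*j - 24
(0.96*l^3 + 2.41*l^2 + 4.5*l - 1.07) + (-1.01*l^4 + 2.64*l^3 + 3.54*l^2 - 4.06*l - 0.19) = -1.01*l^4 + 3.6*l^3 + 5.95*l^2 + 0.44*l - 1.26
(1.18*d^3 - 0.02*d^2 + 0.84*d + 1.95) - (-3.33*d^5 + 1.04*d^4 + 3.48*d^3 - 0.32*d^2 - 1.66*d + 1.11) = 3.33*d^5 - 1.04*d^4 - 2.3*d^3 + 0.3*d^2 + 2.5*d + 0.84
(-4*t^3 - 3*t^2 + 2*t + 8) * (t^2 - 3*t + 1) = -4*t^5 + 9*t^4 + 7*t^3 - t^2 - 22*t + 8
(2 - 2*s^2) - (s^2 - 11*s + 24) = -3*s^2 + 11*s - 22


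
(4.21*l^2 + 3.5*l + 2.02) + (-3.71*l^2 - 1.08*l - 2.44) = 0.5*l^2 + 2.42*l - 0.42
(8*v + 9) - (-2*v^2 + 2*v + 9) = 2*v^2 + 6*v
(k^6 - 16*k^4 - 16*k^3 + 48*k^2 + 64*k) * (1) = k^6 - 16*k^4 - 16*k^3 + 48*k^2 + 64*k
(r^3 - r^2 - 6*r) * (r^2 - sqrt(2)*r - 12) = r^5 - sqrt(2)*r^4 - r^4 - 18*r^3 + sqrt(2)*r^3 + 6*sqrt(2)*r^2 + 12*r^2 + 72*r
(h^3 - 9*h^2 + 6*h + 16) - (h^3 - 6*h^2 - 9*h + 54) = -3*h^2 + 15*h - 38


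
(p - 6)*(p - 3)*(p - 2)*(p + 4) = p^4 - 7*p^3 - 8*p^2 + 108*p - 144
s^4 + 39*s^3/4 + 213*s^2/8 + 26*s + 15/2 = (s + 1/2)*(s + 5/4)*(s + 2)*(s + 6)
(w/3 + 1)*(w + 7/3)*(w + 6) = w^3/3 + 34*w^2/9 + 13*w + 14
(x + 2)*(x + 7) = x^2 + 9*x + 14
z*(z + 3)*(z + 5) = z^3 + 8*z^2 + 15*z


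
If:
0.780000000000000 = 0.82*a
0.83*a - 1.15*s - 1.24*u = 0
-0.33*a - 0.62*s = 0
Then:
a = 0.95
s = -0.51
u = 1.11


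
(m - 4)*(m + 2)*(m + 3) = m^3 + m^2 - 14*m - 24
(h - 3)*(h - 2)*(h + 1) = h^3 - 4*h^2 + h + 6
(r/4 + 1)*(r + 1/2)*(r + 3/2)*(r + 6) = r^4/4 + 3*r^3 + 179*r^2/16 + 111*r/8 + 9/2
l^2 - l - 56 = (l - 8)*(l + 7)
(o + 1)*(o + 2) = o^2 + 3*o + 2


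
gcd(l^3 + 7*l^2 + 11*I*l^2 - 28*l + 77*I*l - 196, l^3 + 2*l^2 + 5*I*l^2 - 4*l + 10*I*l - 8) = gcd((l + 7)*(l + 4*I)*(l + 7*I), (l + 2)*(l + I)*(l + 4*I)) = l + 4*I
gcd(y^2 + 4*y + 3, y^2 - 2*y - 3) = y + 1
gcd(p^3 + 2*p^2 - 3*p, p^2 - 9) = p + 3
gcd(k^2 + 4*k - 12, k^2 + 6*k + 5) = 1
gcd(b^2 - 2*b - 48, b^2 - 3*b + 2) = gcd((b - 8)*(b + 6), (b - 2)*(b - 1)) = 1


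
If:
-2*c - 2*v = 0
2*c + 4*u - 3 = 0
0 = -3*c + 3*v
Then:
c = 0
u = 3/4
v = 0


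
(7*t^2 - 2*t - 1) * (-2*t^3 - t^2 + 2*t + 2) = -14*t^5 - 3*t^4 + 18*t^3 + 11*t^2 - 6*t - 2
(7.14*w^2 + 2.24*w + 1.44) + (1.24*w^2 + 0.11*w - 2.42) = 8.38*w^2 + 2.35*w - 0.98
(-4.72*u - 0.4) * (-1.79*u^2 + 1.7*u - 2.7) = 8.4488*u^3 - 7.308*u^2 + 12.064*u + 1.08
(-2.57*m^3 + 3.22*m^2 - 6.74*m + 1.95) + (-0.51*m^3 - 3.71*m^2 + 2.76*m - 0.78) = -3.08*m^3 - 0.49*m^2 - 3.98*m + 1.17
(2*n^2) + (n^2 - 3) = 3*n^2 - 3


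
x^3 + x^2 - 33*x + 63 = (x - 3)^2*(x + 7)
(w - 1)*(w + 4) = w^2 + 3*w - 4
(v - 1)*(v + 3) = v^2 + 2*v - 3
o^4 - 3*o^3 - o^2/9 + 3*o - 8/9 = (o - 8/3)*(o - 1)*(o - 1/3)*(o + 1)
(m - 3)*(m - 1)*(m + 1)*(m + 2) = m^4 - m^3 - 7*m^2 + m + 6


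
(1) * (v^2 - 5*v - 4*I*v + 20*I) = v^2 - 5*v - 4*I*v + 20*I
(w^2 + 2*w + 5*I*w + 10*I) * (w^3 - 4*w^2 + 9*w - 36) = w^5 - 2*w^4 + 5*I*w^4 + w^3 - 10*I*w^3 - 18*w^2 + 5*I*w^2 - 72*w - 90*I*w - 360*I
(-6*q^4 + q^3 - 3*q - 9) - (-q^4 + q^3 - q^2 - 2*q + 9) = -5*q^4 + q^2 - q - 18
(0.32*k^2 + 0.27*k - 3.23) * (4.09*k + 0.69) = 1.3088*k^3 + 1.3251*k^2 - 13.0244*k - 2.2287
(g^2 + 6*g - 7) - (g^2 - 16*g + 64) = 22*g - 71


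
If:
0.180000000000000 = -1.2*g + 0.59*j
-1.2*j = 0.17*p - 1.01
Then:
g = 0.263819444444444 - 0.0696527777777778*p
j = 0.841666666666667 - 0.141666666666667*p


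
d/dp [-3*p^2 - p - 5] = -6*p - 1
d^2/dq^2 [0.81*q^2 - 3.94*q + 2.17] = 1.62000000000000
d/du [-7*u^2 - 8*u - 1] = -14*u - 8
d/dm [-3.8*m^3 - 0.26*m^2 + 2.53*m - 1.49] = -11.4*m^2 - 0.52*m + 2.53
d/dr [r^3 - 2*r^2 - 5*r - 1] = 3*r^2 - 4*r - 5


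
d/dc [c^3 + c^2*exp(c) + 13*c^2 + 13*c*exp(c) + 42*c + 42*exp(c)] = c^2*exp(c) + 3*c^2 + 15*c*exp(c) + 26*c + 55*exp(c) + 42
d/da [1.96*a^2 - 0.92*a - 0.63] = 3.92*a - 0.92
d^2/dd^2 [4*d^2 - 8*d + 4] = 8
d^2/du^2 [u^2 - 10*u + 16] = 2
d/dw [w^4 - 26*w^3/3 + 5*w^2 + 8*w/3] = 4*w^3 - 26*w^2 + 10*w + 8/3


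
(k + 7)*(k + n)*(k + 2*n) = k^3 + 3*k^2*n + 7*k^2 + 2*k*n^2 + 21*k*n + 14*n^2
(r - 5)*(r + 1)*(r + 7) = r^3 + 3*r^2 - 33*r - 35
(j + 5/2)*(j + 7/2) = j^2 + 6*j + 35/4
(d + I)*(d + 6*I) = d^2 + 7*I*d - 6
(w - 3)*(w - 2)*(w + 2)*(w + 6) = w^4 + 3*w^3 - 22*w^2 - 12*w + 72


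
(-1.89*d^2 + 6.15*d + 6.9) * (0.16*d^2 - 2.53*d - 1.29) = -0.3024*d^4 + 5.7657*d^3 - 12.0174*d^2 - 25.3905*d - 8.901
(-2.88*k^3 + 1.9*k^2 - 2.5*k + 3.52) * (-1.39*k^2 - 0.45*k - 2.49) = 4.0032*k^5 - 1.345*k^4 + 9.7912*k^3 - 8.4988*k^2 + 4.641*k - 8.7648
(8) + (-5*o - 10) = -5*o - 2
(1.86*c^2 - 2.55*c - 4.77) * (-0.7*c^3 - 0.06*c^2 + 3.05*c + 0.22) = -1.302*c^5 + 1.6734*c^4 + 9.165*c^3 - 7.0821*c^2 - 15.1095*c - 1.0494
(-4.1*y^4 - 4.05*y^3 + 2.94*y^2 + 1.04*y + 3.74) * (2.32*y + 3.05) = -9.512*y^5 - 21.901*y^4 - 5.5317*y^3 + 11.3798*y^2 + 11.8488*y + 11.407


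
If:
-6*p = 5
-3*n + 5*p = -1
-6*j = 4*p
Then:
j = 5/9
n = -19/18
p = -5/6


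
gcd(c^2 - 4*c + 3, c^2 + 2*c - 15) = c - 3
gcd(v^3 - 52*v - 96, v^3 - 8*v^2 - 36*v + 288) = v^2 - 2*v - 48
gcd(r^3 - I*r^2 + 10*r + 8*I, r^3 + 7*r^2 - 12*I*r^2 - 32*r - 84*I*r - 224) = r - 4*I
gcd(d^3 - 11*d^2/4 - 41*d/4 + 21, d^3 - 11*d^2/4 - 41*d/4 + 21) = d^3 - 11*d^2/4 - 41*d/4 + 21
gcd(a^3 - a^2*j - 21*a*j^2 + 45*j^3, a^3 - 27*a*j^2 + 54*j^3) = a^2 - 6*a*j + 9*j^2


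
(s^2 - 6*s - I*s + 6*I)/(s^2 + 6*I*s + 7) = (s - 6)/(s + 7*I)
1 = 1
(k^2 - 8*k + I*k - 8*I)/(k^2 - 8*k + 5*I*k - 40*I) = (k + I)/(k + 5*I)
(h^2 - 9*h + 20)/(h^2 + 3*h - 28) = (h - 5)/(h + 7)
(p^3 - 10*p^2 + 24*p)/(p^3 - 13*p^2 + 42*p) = (p - 4)/(p - 7)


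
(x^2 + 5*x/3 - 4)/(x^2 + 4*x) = (x^2 + 5*x/3 - 4)/(x*(x + 4))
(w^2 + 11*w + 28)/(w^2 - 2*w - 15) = (w^2 + 11*w + 28)/(w^2 - 2*w - 15)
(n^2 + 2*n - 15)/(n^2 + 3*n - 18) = (n + 5)/(n + 6)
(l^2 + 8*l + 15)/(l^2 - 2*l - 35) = (l + 3)/(l - 7)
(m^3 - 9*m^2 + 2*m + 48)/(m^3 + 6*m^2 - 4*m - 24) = (m^2 - 11*m + 24)/(m^2 + 4*m - 12)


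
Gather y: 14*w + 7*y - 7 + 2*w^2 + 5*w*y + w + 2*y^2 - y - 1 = 2*w^2 + 15*w + 2*y^2 + y*(5*w + 6) - 8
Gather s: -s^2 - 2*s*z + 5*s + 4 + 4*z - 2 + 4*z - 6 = -s^2 + s*(5 - 2*z) + 8*z - 4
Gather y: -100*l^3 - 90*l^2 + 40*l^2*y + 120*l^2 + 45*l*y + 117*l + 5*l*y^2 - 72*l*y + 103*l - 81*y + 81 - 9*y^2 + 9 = -100*l^3 + 30*l^2 + 220*l + y^2*(5*l - 9) + y*(40*l^2 - 27*l - 81) + 90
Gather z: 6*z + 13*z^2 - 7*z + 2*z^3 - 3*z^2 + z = 2*z^3 + 10*z^2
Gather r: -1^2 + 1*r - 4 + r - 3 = 2*r - 8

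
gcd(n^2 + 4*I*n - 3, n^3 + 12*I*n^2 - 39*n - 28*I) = n + I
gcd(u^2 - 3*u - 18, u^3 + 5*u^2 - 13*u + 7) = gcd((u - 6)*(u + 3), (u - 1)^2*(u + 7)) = 1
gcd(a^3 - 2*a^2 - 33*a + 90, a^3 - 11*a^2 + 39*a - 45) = a^2 - 8*a + 15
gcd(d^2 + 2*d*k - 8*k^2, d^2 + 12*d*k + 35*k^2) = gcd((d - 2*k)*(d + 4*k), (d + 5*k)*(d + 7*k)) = 1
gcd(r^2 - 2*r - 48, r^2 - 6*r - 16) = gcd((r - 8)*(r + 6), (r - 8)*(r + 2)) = r - 8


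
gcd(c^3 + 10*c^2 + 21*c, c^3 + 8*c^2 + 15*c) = c^2 + 3*c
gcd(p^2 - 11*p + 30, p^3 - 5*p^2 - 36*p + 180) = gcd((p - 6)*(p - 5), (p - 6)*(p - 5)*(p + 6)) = p^2 - 11*p + 30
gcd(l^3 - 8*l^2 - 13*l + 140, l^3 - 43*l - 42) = l - 7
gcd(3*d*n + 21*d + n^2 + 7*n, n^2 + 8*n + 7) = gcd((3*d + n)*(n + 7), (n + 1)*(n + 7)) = n + 7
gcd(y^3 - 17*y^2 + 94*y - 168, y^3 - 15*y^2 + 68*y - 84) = y^2 - 13*y + 42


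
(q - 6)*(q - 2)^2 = q^3 - 10*q^2 + 28*q - 24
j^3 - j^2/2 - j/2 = j*(j - 1)*(j + 1/2)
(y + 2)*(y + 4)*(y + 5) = y^3 + 11*y^2 + 38*y + 40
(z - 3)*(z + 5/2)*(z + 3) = z^3 + 5*z^2/2 - 9*z - 45/2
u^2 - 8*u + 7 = (u - 7)*(u - 1)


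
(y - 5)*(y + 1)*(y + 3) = y^3 - y^2 - 17*y - 15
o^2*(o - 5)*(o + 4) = o^4 - o^3 - 20*o^2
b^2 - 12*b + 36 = (b - 6)^2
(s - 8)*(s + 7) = s^2 - s - 56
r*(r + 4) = r^2 + 4*r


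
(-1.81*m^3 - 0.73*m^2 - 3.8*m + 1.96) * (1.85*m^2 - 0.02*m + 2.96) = -3.3485*m^5 - 1.3143*m^4 - 12.373*m^3 + 1.5412*m^2 - 11.2872*m + 5.8016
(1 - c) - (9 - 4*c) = 3*c - 8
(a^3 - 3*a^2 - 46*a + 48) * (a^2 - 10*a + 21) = a^5 - 13*a^4 + 5*a^3 + 445*a^2 - 1446*a + 1008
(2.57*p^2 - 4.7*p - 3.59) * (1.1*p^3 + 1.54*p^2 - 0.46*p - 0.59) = 2.827*p^5 - 1.2122*p^4 - 12.3692*p^3 - 4.8829*p^2 + 4.4244*p + 2.1181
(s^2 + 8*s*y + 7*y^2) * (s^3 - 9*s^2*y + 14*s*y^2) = s^5 - s^4*y - 51*s^3*y^2 + 49*s^2*y^3 + 98*s*y^4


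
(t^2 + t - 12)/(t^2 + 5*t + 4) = (t - 3)/(t + 1)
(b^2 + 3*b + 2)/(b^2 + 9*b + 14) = (b + 1)/(b + 7)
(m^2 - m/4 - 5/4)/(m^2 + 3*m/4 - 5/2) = (m + 1)/(m + 2)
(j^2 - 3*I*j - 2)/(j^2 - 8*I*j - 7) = (j - 2*I)/(j - 7*I)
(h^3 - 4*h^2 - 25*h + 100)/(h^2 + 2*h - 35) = (h^2 + h - 20)/(h + 7)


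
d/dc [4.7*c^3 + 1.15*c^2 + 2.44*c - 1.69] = 14.1*c^2 + 2.3*c + 2.44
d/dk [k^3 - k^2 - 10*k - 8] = 3*k^2 - 2*k - 10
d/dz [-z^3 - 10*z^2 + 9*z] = -3*z^2 - 20*z + 9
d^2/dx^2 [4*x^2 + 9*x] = 8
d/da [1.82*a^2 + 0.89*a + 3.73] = 3.64*a + 0.89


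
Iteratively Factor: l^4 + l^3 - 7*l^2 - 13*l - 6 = (l + 2)*(l^3 - l^2 - 5*l - 3) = (l + 1)*(l + 2)*(l^2 - 2*l - 3) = (l - 3)*(l + 1)*(l + 2)*(l + 1)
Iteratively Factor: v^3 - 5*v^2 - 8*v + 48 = (v - 4)*(v^2 - v - 12) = (v - 4)^2*(v + 3)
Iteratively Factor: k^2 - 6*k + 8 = (k - 4)*(k - 2)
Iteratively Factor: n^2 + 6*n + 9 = (n + 3)*(n + 3)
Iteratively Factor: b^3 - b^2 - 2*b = (b - 2)*(b^2 + b) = (b - 2)*(b + 1)*(b)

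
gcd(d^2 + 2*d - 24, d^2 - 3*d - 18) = 1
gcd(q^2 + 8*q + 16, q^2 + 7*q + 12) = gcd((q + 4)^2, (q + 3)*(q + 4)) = q + 4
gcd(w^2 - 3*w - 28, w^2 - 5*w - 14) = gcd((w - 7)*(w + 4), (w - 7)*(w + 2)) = w - 7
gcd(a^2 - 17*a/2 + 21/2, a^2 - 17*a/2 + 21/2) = a^2 - 17*a/2 + 21/2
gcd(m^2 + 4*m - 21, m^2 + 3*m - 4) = 1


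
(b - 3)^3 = b^3 - 9*b^2 + 27*b - 27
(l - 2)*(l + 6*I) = l^2 - 2*l + 6*I*l - 12*I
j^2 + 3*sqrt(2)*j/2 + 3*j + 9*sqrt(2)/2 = (j + 3)*(j + 3*sqrt(2)/2)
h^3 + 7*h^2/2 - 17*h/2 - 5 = (h - 2)*(h + 1/2)*(h + 5)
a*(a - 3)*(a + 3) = a^3 - 9*a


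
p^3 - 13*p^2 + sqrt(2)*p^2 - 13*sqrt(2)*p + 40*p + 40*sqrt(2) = (p - 8)*(p - 5)*(p + sqrt(2))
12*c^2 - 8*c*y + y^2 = (-6*c + y)*(-2*c + y)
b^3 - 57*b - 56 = (b - 8)*(b + 1)*(b + 7)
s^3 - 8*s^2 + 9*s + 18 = (s - 6)*(s - 3)*(s + 1)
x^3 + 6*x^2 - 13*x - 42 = (x - 3)*(x + 2)*(x + 7)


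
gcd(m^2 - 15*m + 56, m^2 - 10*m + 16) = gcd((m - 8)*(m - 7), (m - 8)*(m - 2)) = m - 8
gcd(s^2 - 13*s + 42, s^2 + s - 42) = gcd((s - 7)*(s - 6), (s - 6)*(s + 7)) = s - 6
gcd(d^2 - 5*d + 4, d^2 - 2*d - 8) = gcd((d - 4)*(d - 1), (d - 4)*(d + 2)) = d - 4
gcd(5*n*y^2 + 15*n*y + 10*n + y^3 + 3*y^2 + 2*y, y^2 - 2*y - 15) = 1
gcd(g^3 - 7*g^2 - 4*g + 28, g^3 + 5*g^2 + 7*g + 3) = 1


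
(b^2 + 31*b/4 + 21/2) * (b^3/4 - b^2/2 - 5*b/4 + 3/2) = b^5/4 + 23*b^4/16 - 5*b^3/2 - 215*b^2/16 - 3*b/2 + 63/4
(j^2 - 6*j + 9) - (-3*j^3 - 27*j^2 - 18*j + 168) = 3*j^3 + 28*j^2 + 12*j - 159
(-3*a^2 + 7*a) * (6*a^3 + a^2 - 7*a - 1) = -18*a^5 + 39*a^4 + 28*a^3 - 46*a^2 - 7*a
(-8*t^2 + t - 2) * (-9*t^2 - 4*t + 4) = 72*t^4 + 23*t^3 - 18*t^2 + 12*t - 8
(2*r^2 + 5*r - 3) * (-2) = -4*r^2 - 10*r + 6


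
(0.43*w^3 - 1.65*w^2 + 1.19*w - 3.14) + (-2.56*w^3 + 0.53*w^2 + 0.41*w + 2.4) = -2.13*w^3 - 1.12*w^2 + 1.6*w - 0.74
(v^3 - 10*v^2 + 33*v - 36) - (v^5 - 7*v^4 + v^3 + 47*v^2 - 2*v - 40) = -v^5 + 7*v^4 - 57*v^2 + 35*v + 4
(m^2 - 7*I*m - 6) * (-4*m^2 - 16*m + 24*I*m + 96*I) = -4*m^4 - 16*m^3 + 52*I*m^3 + 192*m^2 + 208*I*m^2 + 768*m - 144*I*m - 576*I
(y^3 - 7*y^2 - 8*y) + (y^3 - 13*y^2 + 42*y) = 2*y^3 - 20*y^2 + 34*y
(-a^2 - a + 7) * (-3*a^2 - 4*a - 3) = 3*a^4 + 7*a^3 - 14*a^2 - 25*a - 21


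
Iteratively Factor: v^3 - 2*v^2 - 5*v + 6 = (v - 3)*(v^2 + v - 2) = (v - 3)*(v + 2)*(v - 1)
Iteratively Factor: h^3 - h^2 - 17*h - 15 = (h + 3)*(h^2 - 4*h - 5) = (h - 5)*(h + 3)*(h + 1)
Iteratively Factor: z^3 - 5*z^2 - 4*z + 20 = (z - 5)*(z^2 - 4) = (z - 5)*(z + 2)*(z - 2)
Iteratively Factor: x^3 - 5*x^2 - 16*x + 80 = (x + 4)*(x^2 - 9*x + 20) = (x - 5)*(x + 4)*(x - 4)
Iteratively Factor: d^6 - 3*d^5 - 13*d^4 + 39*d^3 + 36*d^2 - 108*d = (d + 3)*(d^5 - 6*d^4 + 5*d^3 + 24*d^2 - 36*d) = d*(d + 3)*(d^4 - 6*d^3 + 5*d^2 + 24*d - 36) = d*(d - 3)*(d + 3)*(d^3 - 3*d^2 - 4*d + 12) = d*(d - 3)*(d + 2)*(d + 3)*(d^2 - 5*d + 6) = d*(d - 3)^2*(d + 2)*(d + 3)*(d - 2)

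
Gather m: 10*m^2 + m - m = 10*m^2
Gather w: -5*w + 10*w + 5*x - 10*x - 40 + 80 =5*w - 5*x + 40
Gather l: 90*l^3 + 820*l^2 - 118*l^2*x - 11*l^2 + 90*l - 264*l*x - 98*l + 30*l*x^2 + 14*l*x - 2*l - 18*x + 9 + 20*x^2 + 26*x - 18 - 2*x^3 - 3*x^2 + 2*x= 90*l^3 + l^2*(809 - 118*x) + l*(30*x^2 - 250*x - 10) - 2*x^3 + 17*x^2 + 10*x - 9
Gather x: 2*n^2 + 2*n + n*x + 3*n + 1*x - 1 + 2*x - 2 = 2*n^2 + 5*n + x*(n + 3) - 3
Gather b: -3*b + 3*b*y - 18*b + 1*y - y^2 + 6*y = b*(3*y - 21) - y^2 + 7*y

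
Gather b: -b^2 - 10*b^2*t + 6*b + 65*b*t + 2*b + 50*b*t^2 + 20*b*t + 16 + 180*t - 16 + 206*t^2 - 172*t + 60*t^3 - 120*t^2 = b^2*(-10*t - 1) + b*(50*t^2 + 85*t + 8) + 60*t^3 + 86*t^2 + 8*t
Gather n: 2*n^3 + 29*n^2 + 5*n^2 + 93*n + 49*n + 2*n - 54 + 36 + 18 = 2*n^3 + 34*n^2 + 144*n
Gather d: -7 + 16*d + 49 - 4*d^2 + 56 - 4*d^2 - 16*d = 98 - 8*d^2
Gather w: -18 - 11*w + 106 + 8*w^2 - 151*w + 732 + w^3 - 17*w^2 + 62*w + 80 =w^3 - 9*w^2 - 100*w + 900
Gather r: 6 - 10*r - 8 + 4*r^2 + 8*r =4*r^2 - 2*r - 2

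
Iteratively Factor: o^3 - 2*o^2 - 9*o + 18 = (o - 3)*(o^2 + o - 6) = (o - 3)*(o - 2)*(o + 3)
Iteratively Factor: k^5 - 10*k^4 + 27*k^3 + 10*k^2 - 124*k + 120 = (k - 3)*(k^4 - 7*k^3 + 6*k^2 + 28*k - 40) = (k - 3)*(k + 2)*(k^3 - 9*k^2 + 24*k - 20) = (k - 3)*(k - 2)*(k + 2)*(k^2 - 7*k + 10) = (k - 3)*(k - 2)^2*(k + 2)*(k - 5)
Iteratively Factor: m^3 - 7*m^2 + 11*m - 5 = (m - 1)*(m^2 - 6*m + 5) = (m - 5)*(m - 1)*(m - 1)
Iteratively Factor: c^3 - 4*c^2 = (c)*(c^2 - 4*c) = c^2*(c - 4)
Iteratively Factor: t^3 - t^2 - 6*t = (t - 3)*(t^2 + 2*t) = (t - 3)*(t + 2)*(t)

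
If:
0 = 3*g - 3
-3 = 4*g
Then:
No Solution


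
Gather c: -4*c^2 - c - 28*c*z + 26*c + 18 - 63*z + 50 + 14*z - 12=-4*c^2 + c*(25 - 28*z) - 49*z + 56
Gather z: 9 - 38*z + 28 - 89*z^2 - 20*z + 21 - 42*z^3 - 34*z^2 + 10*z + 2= -42*z^3 - 123*z^2 - 48*z + 60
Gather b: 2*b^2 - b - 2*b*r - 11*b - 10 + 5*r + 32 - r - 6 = 2*b^2 + b*(-2*r - 12) + 4*r + 16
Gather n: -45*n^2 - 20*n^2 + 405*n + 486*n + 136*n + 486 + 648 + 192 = -65*n^2 + 1027*n + 1326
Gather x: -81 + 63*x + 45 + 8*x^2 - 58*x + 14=8*x^2 + 5*x - 22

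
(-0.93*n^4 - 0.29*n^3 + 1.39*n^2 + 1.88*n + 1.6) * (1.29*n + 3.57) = -1.1997*n^5 - 3.6942*n^4 + 0.7578*n^3 + 7.3875*n^2 + 8.7756*n + 5.712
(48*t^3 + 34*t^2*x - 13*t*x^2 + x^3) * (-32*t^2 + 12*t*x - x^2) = -1536*t^5 - 512*t^4*x + 776*t^3*x^2 - 222*t^2*x^3 + 25*t*x^4 - x^5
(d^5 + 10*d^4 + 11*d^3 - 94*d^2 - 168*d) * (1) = d^5 + 10*d^4 + 11*d^3 - 94*d^2 - 168*d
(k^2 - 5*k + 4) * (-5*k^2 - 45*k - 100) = -5*k^4 - 20*k^3 + 105*k^2 + 320*k - 400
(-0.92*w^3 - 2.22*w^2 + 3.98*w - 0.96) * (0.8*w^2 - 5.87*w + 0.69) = -0.736*w^5 + 3.6244*w^4 + 15.5806*w^3 - 25.6624*w^2 + 8.3814*w - 0.6624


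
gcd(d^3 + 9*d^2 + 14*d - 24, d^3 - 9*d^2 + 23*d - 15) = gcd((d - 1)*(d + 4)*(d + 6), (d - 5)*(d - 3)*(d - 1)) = d - 1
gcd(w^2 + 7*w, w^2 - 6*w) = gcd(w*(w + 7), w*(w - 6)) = w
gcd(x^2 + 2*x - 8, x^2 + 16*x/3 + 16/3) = x + 4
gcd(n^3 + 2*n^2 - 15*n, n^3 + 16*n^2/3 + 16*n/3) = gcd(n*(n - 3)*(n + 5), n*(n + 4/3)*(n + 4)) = n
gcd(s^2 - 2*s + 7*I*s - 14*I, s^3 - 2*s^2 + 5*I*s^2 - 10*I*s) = s - 2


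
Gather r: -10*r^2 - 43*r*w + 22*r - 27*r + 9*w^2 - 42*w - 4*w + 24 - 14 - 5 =-10*r^2 + r*(-43*w - 5) + 9*w^2 - 46*w + 5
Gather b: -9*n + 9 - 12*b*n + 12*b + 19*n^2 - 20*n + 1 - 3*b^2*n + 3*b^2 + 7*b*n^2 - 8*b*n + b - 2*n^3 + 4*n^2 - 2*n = b^2*(3 - 3*n) + b*(7*n^2 - 20*n + 13) - 2*n^3 + 23*n^2 - 31*n + 10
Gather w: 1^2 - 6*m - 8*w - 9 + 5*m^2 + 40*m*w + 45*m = 5*m^2 + 39*m + w*(40*m - 8) - 8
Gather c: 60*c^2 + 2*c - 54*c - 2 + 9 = 60*c^2 - 52*c + 7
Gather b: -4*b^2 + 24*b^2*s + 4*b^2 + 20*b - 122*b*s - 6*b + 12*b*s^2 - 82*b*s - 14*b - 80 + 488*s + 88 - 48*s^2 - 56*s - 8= 24*b^2*s + b*(12*s^2 - 204*s) - 48*s^2 + 432*s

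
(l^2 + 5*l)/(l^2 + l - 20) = l/(l - 4)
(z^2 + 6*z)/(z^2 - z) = (z + 6)/(z - 1)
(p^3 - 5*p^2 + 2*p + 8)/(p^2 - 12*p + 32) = (p^2 - p - 2)/(p - 8)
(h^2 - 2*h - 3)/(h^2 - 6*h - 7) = (h - 3)/(h - 7)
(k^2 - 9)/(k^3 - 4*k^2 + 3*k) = (k + 3)/(k*(k - 1))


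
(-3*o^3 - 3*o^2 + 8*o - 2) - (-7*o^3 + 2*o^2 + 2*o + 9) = 4*o^3 - 5*o^2 + 6*o - 11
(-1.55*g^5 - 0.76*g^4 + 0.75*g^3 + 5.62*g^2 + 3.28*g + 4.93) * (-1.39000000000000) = 2.1545*g^5 + 1.0564*g^4 - 1.0425*g^3 - 7.8118*g^2 - 4.5592*g - 6.8527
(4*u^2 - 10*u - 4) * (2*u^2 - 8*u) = 8*u^4 - 52*u^3 + 72*u^2 + 32*u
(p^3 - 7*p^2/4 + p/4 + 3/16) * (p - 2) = p^4 - 15*p^3/4 + 15*p^2/4 - 5*p/16 - 3/8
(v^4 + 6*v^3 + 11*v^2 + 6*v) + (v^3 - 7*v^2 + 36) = v^4 + 7*v^3 + 4*v^2 + 6*v + 36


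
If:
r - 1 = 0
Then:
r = 1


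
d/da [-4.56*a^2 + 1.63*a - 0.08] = 1.63 - 9.12*a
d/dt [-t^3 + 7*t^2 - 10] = t*(14 - 3*t)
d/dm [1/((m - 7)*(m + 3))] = 2*(2 - m)/(m^4 - 8*m^3 - 26*m^2 + 168*m + 441)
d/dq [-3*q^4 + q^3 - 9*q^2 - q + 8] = -12*q^3 + 3*q^2 - 18*q - 1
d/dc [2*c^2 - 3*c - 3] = 4*c - 3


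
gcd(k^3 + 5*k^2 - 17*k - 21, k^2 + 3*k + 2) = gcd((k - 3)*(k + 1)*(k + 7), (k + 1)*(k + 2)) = k + 1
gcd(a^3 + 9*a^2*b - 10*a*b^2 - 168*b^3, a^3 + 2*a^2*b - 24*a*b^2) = a^2 + 2*a*b - 24*b^2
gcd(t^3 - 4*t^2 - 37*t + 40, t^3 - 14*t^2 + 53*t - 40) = t^2 - 9*t + 8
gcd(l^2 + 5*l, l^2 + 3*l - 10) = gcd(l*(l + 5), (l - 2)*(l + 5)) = l + 5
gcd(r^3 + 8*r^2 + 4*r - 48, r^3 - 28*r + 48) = r^2 + 4*r - 12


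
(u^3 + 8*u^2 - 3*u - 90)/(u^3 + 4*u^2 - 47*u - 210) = (u - 3)/(u - 7)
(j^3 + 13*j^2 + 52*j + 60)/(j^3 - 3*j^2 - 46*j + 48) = (j^2 + 7*j + 10)/(j^2 - 9*j + 8)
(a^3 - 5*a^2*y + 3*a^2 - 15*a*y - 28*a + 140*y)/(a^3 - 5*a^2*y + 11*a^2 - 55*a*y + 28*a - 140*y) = (a - 4)/(a + 4)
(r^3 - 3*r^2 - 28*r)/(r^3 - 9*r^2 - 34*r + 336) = r*(r + 4)/(r^2 - 2*r - 48)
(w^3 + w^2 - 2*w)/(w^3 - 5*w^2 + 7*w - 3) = w*(w + 2)/(w^2 - 4*w + 3)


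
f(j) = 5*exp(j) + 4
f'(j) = 5*exp(j)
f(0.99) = 17.46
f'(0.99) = 13.46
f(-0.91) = 6.01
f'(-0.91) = 2.01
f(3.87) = 243.71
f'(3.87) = 239.71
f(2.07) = 43.62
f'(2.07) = 39.62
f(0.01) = 9.05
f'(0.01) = 5.05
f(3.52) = 172.92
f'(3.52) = 168.92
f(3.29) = 138.21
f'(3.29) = 134.21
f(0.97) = 17.19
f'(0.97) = 13.19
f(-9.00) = 4.00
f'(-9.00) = 0.00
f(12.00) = 813777.96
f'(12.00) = 813773.96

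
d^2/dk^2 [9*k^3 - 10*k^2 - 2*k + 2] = 54*k - 20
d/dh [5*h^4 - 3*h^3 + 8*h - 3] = 20*h^3 - 9*h^2 + 8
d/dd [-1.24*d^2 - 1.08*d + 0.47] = -2.48*d - 1.08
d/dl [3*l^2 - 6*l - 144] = 6*l - 6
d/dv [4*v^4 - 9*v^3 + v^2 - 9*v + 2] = 16*v^3 - 27*v^2 + 2*v - 9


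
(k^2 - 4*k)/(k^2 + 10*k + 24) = k*(k - 4)/(k^2 + 10*k + 24)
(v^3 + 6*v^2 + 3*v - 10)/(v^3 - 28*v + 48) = (v^3 + 6*v^2 + 3*v - 10)/(v^3 - 28*v + 48)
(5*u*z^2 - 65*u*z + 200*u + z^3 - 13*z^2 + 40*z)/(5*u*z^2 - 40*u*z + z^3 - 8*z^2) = (z - 5)/z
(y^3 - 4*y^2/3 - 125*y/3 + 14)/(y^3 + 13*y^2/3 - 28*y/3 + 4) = (3*y^2 - 22*y + 7)/(3*y^2 - 5*y + 2)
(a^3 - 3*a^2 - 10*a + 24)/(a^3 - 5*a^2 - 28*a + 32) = (a^3 - 3*a^2 - 10*a + 24)/(a^3 - 5*a^2 - 28*a + 32)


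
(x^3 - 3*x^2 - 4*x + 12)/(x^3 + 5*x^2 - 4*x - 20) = (x - 3)/(x + 5)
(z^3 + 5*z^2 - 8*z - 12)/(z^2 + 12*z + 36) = (z^2 - z - 2)/(z + 6)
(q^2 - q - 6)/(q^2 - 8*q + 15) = (q + 2)/(q - 5)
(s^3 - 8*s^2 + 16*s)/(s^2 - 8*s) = (s^2 - 8*s + 16)/(s - 8)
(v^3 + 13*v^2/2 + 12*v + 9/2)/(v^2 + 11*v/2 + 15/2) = (2*v^2 + 7*v + 3)/(2*v + 5)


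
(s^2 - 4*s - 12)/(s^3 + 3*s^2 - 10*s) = (s^2 - 4*s - 12)/(s*(s^2 + 3*s - 10))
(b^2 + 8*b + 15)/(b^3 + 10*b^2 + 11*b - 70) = (b + 3)/(b^2 + 5*b - 14)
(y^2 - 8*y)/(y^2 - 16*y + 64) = y/(y - 8)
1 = 1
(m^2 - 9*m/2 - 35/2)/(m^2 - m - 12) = (-m^2 + 9*m/2 + 35/2)/(-m^2 + m + 12)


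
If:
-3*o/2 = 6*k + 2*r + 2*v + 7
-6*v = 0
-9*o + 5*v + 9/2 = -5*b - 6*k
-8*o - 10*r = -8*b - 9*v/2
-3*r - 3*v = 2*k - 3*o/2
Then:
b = 333/104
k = -417/208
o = 49/52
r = 47/26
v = 0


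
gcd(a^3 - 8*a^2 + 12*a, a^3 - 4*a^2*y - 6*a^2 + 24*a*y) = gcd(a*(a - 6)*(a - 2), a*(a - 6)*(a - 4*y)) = a^2 - 6*a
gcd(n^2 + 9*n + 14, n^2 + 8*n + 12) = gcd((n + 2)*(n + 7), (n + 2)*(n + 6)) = n + 2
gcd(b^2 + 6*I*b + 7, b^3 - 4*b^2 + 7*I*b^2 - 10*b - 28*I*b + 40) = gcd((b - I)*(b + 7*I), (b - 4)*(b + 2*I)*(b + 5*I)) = 1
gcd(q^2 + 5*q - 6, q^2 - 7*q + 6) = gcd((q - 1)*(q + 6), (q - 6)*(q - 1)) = q - 1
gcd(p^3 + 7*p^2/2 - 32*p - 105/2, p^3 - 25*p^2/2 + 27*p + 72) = p + 3/2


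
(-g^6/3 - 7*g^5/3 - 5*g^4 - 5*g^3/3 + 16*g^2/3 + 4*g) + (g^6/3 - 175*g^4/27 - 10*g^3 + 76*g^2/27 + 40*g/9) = -7*g^5/3 - 310*g^4/27 - 35*g^3/3 + 220*g^2/27 + 76*g/9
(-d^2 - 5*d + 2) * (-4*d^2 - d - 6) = 4*d^4 + 21*d^3 + 3*d^2 + 28*d - 12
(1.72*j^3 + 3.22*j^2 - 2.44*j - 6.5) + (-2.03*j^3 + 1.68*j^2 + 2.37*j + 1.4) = -0.31*j^3 + 4.9*j^2 - 0.0699999999999998*j - 5.1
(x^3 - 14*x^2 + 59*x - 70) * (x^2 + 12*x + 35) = x^5 - 2*x^4 - 74*x^3 + 148*x^2 + 1225*x - 2450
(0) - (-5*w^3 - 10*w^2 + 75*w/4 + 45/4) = 5*w^3 + 10*w^2 - 75*w/4 - 45/4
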